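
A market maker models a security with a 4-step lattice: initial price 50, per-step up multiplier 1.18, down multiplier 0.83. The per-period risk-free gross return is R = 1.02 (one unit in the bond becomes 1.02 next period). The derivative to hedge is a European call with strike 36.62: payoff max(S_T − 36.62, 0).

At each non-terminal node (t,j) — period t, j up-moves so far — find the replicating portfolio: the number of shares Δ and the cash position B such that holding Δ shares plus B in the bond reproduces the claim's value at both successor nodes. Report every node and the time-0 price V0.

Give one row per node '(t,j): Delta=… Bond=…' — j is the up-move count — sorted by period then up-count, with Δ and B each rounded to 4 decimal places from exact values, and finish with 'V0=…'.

The replicating-portfolio and risk-neutral prices coincide; use p* = (1.02−0.83)/(1.18−0.83) = 0.5429 for the latter.
Terminal payoffs: V(4,0)=0.0000, V(4,1)=0.0000, V(4,2)=11.3412, V(4,3)=31.5658, V(4,4)=60.3189
Node (3,0) S=28.5893: V=(p*·0.0000+(1−p*)·0.0000)/1.02=0.0000; Δ=(0.0000−0.0000)/(33.7354−23.7292)=0.0000; B=V−Δ·S=0.0000
Node (3,1) S=40.6451: V=(p*·11.3412+(1−p*)·0.0000)/1.02=6.0359; Δ=(11.3412−0.0000)/(47.9612−33.7354)=0.7972; B=V−Δ·S=-26.3675
Node (3,2) S=57.7846: V=(p*·31.5658+(1−p*)·11.3412)/1.02=21.8826; Δ=(31.5658−11.3412)/(68.1858−47.9612)=1.0000; B=V−Δ·S=-35.9020
Node (3,3) S=82.1516: V=(p*·60.3189+(1−p*)·31.5658)/1.02=46.2496; Δ=(60.3189−31.5658)/(96.9389−68.1858)=1.0000; B=V−Δ·S=-35.9020
Node (2,0) S=34.4450: V=(p*·6.0359+(1−p*)·0.0000)/1.02=3.2124; Δ=(6.0359−0.0000)/(40.6451−28.5893)=0.5007; B=V−Δ·S=-14.0331
Node (2,1) S=48.9700: V=(p*·21.8826+(1−p*)·6.0359)/1.02=14.3514; Δ=(21.8826−6.0359)/(57.7846−40.6451)=0.9246; B=V−Δ·S=-30.9249
Node (2,2) S=69.6200: V=(p*·46.2496+(1−p*)·21.8826)/1.02=34.4220; Δ=(46.2496−21.8826)/(82.1516−57.7846)=1.0000; B=V−Δ·S=-35.1980
Node (1,0) S=41.5000: V=(p*·14.3514+(1−p*)·3.2124)/1.02=9.0777; Δ=(14.3514−3.2124)/(48.9700−34.4450)=0.7669; B=V−Δ·S=-22.7480
Node (1,1) S=59.0000: V=(p*·34.4220+(1−p*)·14.3514)/1.02=24.7518; Δ=(34.4220−14.3514)/(69.6200−48.9700)=0.9719; B=V−Δ·S=-32.5927
Node (0,0) S=50.0000: V=(p*·24.7518+(1−p*)·9.0777)/1.02=17.2417; Δ=(24.7518−9.0777)/(59.0000−41.5000)=0.8957; B=V−Δ·S=-27.5414
Each (Δ,B) replicates both successor values, so the strategy is self-financing and V0 is arbitrage-free.

(0,0): Delta=0.8957 Bond=-27.5414
(1,0): Delta=0.7669 Bond=-22.7480
(1,1): Delta=0.9719 Bond=-32.5927
(2,0): Delta=0.5007 Bond=-14.0331
(2,1): Delta=0.9246 Bond=-30.9249
(2,2): Delta=1.0000 Bond=-35.1980
(3,0): Delta=0.0000 Bond=0.0000
(3,1): Delta=0.7972 Bond=-26.3675
(3,2): Delta=1.0000 Bond=-35.9020
(3,3): Delta=1.0000 Bond=-35.9020
V0=17.2417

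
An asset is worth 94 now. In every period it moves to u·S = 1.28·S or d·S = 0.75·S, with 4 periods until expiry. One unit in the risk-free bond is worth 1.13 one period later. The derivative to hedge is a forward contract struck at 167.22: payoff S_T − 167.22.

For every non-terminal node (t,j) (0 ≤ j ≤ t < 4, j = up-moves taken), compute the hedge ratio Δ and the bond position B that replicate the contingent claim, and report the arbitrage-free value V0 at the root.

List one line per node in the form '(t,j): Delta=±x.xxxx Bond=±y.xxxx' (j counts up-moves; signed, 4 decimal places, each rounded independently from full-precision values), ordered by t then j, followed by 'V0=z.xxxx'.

No-arbitrage ⇒ martingale measure with p* = (R−d)/(u−d) = 0.7170.
Payoff layer (t=4): V(4,0)=-137.4778, V(4,1)=-116.4600, V(4,2)=-80.5896, V(4,3)=-19.3708, V(4,4)=85.1093
(3,0): S=39.6562. Δ = (V_up−V_dn)/(S_up−S_dn) = (-116.4600−-137.4778)/(50.7600−29.7422) = 1.0000. V = [p*·-116.4600 + (1−p*)·-137.4778]/1.13 = -108.3261. B = V − Δ·S = -147.9823.
(3,1): S=67.6800. Δ = (V_up−V_dn)/(S_up−S_dn) = (-80.5896−-116.4600)/(86.6304−50.7600) = 1.0000. V = [p*·-80.5896 + (1−p*)·-116.4600]/1.13 = -80.3023. B = V − Δ·S = -147.9823.
(3,2): S=115.5072. Δ = (V_up−V_dn)/(S_up−S_dn) = (-19.3708−-80.5896)/(147.8492−86.6304) = 1.0000. V = [p*·-19.3708 + (1−p*)·-80.5896]/1.13 = -32.4751. B = V − Δ·S = -147.9823.
(3,3): S=197.1323. Δ = (V_up−V_dn)/(S_up−S_dn) = (85.1093−-19.3708)/(252.3293−147.8492) = 1.0000. V = [p*·85.1093 + (1−p*)·-19.3708]/1.13 = 49.1500. B = V − Δ·S = -147.9823.
(2,0): S=52.8750. Δ = (V_up−V_dn)/(S_up−S_dn) = (-80.3023−-108.3261)/(67.6800−39.6562) = 1.0000. V = [p*·-80.3023 + (1−p*)·-108.3261]/1.13 = -78.0828. B = V − Δ·S = -130.9578.
(2,1): S=90.2400. Δ = (V_up−V_dn)/(S_up−S_dn) = (-32.4751−-80.3023)/(115.5072−67.6800) = 1.0000. V = [p*·-32.4751 + (1−p*)·-80.3023]/1.13 = -40.7178. B = V − Δ·S = -130.9578.
(2,2): S=154.0096. Δ = (V_up−V_dn)/(S_up−S_dn) = (49.1500−-32.4751)/(197.1323−115.5072) = 1.0000. V = [p*·49.1500 + (1−p*)·-32.4751]/1.13 = 23.0518. B = V − Δ·S = -130.9578.
(1,0): S=70.5000. Δ = (V_up−V_dn)/(S_up−S_dn) = (-40.7178−-78.0828)/(90.2400−52.8750) = 1.0000. V = [p*·-40.7178 + (1−p*)·-78.0828]/1.13 = -45.3918. B = V − Δ·S = -115.8918.
(1,1): S=120.3200. Δ = (V_up−V_dn)/(S_up−S_dn) = (23.0518−-40.7178)/(154.0096−90.2400) = 1.0000. V = [p*·23.0518 + (1−p*)·-40.7178]/1.13 = 4.4282. B = V − Δ·S = -115.8918.
(0,0): S=94.0000. Δ = (V_up−V_dn)/(S_up−S_dn) = (4.4282−-45.3918)/(120.3200−70.5000) = 1.0000. V = [p*·4.4282 + (1−p*)·-45.3918]/1.13 = -8.5592. B = V − Δ·S = -102.5592.
The time-0 hedge costs -8.5592, which is the no-arbitrage price.

(0,0): Delta=1.0000 Bond=-102.5592
(1,0): Delta=1.0000 Bond=-115.8918
(1,1): Delta=1.0000 Bond=-115.8918
(2,0): Delta=1.0000 Bond=-130.9578
(2,1): Delta=1.0000 Bond=-130.9578
(2,2): Delta=1.0000 Bond=-130.9578
(3,0): Delta=1.0000 Bond=-147.9823
(3,1): Delta=1.0000 Bond=-147.9823
(3,2): Delta=1.0000 Bond=-147.9823
(3,3): Delta=1.0000 Bond=-147.9823
V0=-8.5592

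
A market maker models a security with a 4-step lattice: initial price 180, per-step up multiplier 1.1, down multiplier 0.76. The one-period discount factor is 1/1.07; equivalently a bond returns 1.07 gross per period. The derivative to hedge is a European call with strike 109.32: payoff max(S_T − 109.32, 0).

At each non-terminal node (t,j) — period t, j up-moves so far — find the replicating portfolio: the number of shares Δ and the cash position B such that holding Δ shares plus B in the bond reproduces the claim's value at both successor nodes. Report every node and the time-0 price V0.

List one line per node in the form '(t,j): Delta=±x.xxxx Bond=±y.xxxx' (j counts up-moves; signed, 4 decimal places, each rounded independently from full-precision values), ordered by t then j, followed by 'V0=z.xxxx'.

The replicating-portfolio and risk-neutral prices coincide; use p* = (1.07−0.76)/(1.1−0.76) = 0.9118 for the latter.
Terminal payoffs: V(4,0)=0.0000, V(4,1)=0.0000, V(4,2)=16.4813, V(4,3)=72.7608, V(4,4)=154.2180
Node (3,0) S=79.0157: V=(p*·0.0000+(1−p*)·0.0000)/1.07=0.0000; Δ=(0.0000−0.0000)/(86.9172−60.0519)=0.0000; B=V−Δ·S=0.0000
Node (3,1) S=114.3648: V=(p*·16.4813+(1−p*)·0.0000)/1.07=14.0440; Δ=(16.4813−0.0000)/(125.8013−86.9172)=0.4239; B=V−Δ·S=-34.4304
Node (3,2) S=165.5280: V=(p*·72.7608+(1−p*)·16.4813)/1.07=63.3598; Δ=(72.7608−16.4813)/(182.0808−125.8013)=1.0000; B=V−Δ·S=-102.1682
Node (3,3) S=239.5800: V=(p*·154.2180+(1−p*)·72.7608)/1.07=137.4118; Δ=(154.2180−72.7608)/(263.5380−182.0808)=1.0000; B=V−Δ·S=-102.1682
Node (2,0) S=103.9680: V=(p*·14.0440+(1−p*)·0.0000)/1.07=11.9671; Δ=(14.0440−0.0000)/(114.3648−79.0157)=0.3973; B=V−Δ·S=-29.3387
Node (2,1) S=150.4800: V=(p*·63.3598+(1−p*)·14.0440)/1.07=55.1480; Δ=(63.3598−14.0440)/(165.5280−114.3648)=0.9639; B=V−Δ·S=-89.8985
Node (2,2) S=217.8000: V=(p*·137.4118+(1−p*)·63.3598)/1.07=122.3157; Δ=(137.4118−63.3598)/(239.5800−165.5280)=1.0000; B=V−Δ·S=-95.4843
Node (1,0) S=136.8000: V=(p*·55.1480+(1−p*)·11.9671)/1.07=47.9794; Δ=(55.1480−11.9671)/(150.4800−103.9680)=0.9284; B=V−Δ·S=-79.0233
Node (1,1) S=198.0000: V=(p*·122.3157+(1−p*)·55.1480)/1.07=108.7749; Δ=(122.3157−55.1480)/(217.8000−150.4800)=0.9977; B=V−Δ·S=-88.7771
Node (0,0) S=180.0000: V=(p*·108.7749+(1−p*)·47.9794)/1.07=96.6454; Δ=(108.7749−47.9794)/(198.0000−136.8000)=0.9934; B=V−Δ·S=-82.1649
Check: Δ(0,0)·S0 + B(0,0) = 96.6454 = V0.

(0,0): Delta=0.9934 Bond=-82.1649
(1,0): Delta=0.9284 Bond=-79.0233
(1,1): Delta=0.9977 Bond=-88.7771
(2,0): Delta=0.3973 Bond=-29.3387
(2,1): Delta=0.9639 Bond=-89.8985
(2,2): Delta=1.0000 Bond=-95.4843
(3,0): Delta=0.0000 Bond=0.0000
(3,1): Delta=0.4239 Bond=-34.4304
(3,2): Delta=1.0000 Bond=-102.1682
(3,3): Delta=1.0000 Bond=-102.1682
V0=96.6454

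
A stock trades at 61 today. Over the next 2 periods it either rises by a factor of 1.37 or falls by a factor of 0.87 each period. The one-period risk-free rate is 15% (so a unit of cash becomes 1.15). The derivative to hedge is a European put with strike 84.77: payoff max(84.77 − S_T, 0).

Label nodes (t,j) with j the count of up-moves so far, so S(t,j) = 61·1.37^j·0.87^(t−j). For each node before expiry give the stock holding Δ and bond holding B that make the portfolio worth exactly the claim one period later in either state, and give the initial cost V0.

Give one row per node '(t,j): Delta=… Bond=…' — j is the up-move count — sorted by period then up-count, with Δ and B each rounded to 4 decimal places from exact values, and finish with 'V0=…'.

Since d<R<u, set p* = (R−d)/(u−d) = 0.5600; price each node as the discounted p*-expectation of its children.
At expiry t=2: V(2,0)=38.5991, V(2,1)=12.0641, V(2,2)=0.0000
(1,0): S=53.0700. Δ = (V_up−V_dn)/(S_up−S_dn) = (12.0641−38.5991)/(72.7059−46.1709) = -1.0000. V = [p*·12.0641 + (1−p*)·38.5991]/1.15 = 20.6430. B = V − Δ·S = 73.7130.
(1,1): S=83.5700. Δ = (V_up−V_dn)/(S_up−S_dn) = (0.0000−12.0641)/(114.4909−72.7059) = -0.2887. V = [p*·0.0000 + (1−p*)·12.0641]/1.15 = 4.6158. B = V − Δ·S = 28.7440.
(0,0): S=61.0000. Δ = (V_up−V_dn)/(S_up−S_dn) = (4.6158−20.6430)/(83.5700−53.0700) = -0.5255. V = [p*·4.6158 + (1−p*)·20.6430]/1.15 = 10.1459. B = V − Δ·S = 42.2003.
The time-0 hedge costs 10.1459, which is the no-arbitrage price.

(0,0): Delta=-0.5255 Bond=42.2003
(1,0): Delta=-1.0000 Bond=73.7130
(1,1): Delta=-0.2887 Bond=28.7440
V0=10.1459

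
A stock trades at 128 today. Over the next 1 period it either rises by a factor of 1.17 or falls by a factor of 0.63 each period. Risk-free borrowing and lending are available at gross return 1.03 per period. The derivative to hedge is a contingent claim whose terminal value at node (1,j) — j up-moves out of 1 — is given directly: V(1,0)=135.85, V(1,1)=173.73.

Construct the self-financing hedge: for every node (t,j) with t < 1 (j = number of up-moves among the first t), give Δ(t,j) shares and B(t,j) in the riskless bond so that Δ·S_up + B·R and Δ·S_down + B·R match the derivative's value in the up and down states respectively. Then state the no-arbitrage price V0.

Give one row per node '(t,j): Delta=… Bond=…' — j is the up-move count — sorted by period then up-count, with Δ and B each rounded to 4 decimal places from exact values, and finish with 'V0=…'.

(0,0): Delta=0.5480 Bond=88.9871
V0=159.1352

Under the risk-neutral measure, an up-move has probability p* = (R−d)/(u−d) = 0.7407 and values discount at R = 1.03.
At expiry t=1: V(1,0)=135.8500, V(1,1)=173.7300
  t=0,j=0: stock 128.0000 → up 149.7600 (V=173.7300), down 80.6400 (V=135.8500). Price 159.1352; hedge Δ=0.5480, bond B=88.9871.
Check: Δ(0,0)·S0 + B(0,0) = 159.1352 = V0.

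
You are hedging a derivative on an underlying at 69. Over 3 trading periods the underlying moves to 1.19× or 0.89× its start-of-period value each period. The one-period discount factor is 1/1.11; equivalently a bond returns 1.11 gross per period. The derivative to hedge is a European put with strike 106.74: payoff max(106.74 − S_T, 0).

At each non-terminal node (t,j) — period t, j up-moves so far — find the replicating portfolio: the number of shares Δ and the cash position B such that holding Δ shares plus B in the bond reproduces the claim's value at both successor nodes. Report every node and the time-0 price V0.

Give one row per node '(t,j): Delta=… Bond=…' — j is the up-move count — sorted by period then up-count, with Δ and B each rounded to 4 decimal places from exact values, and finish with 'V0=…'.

(0,0): Delta=-0.7989 Bond=66.9232
(1,0): Delta=-1.0000 Bond=86.6326
(1,1): Delta=-0.7442 Bond=69.7946
(2,0): Delta=-1.0000 Bond=96.1622
(2,1): Delta=-1.0000 Bond=96.1622
(2,2): Delta=-0.6747 Bond=70.6756
V0=11.7972

Risk-neutral probability p* = (R−d)/(u−d) = (1.11−0.89)/(1.19−0.89) = 0.7333.
Terminal payoffs: V(3,0)=58.0971, V(3,1)=41.7007, V(3,2)=19.7773, V(3,3)=0.0000
Node (2,0) S=54.6549: V=(p*·41.7007+(1−p*)·58.0971)/1.11=41.5073; Δ=(41.7007−58.0971)/(65.0393−48.6429)=-1.0000; B=V−Δ·S=96.1622
Node (2,1) S=73.0779: V=(p*·19.7773+(1−p*)·41.7007)/1.11=23.0843; Δ=(19.7773−41.7007)/(86.9627−65.0393)=-1.0000; B=V−Δ·S=96.1622
Node (2,2) S=97.7109: V=(p*·0.0000+(1−p*)·19.7773)/1.11=4.7513; Δ=(0.0000−19.7773)/(116.2760−86.9627)=-0.6747; B=V−Δ·S=70.6756
Node (1,0) S=61.4100: V=(p*·23.0843+(1−p*)·41.5073)/1.11=25.2226; Δ=(23.0843−41.5073)/(73.0779−54.6549)=-1.0000; B=V−Δ·S=86.6326
Node (1,1) S=82.1100: V=(p*·4.7513+(1−p*)·23.0843)/1.11=8.6848; Δ=(4.7513−23.0843)/(97.7109−73.0779)=-0.7442; B=V−Δ·S=69.7946
Node (0,0) S=69.0000: V=(p*·8.6848+(1−p*)·25.2226)/1.11=11.7972; Δ=(8.6848−25.2226)/(82.1100−61.4100)=-0.7989; B=V−Δ·S=66.9232
The time-0 hedge costs 11.7972, which is the no-arbitrage price.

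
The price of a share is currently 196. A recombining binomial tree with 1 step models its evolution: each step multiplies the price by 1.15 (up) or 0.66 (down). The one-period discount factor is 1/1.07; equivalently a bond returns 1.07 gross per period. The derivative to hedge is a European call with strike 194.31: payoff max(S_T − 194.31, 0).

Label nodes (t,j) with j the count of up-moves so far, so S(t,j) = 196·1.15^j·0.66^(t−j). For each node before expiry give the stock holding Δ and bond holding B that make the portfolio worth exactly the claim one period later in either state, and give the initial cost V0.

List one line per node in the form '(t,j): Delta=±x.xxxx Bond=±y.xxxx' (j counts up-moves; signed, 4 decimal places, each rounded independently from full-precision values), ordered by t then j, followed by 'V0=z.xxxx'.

(0,0): Delta=0.3237 Bond=-39.1368
V0=24.3122

Under the risk-neutral measure, an up-move has probability p* = (R−d)/(u−d) = 0.8367 and values discount at R = 1.07.
Payoff layer (t=1): V(1,0)=0.0000, V(1,1)=31.0900
Node (0,0) S=196.0000: V=(p*·31.0900+(1−p*)·0.0000)/1.07=24.3122; Δ=(31.0900−0.0000)/(225.4000−129.3600)=0.3237; B=V−Δ·S=-39.1368
Root portfolio cost Δ·196+B reproduces V0=24.3122.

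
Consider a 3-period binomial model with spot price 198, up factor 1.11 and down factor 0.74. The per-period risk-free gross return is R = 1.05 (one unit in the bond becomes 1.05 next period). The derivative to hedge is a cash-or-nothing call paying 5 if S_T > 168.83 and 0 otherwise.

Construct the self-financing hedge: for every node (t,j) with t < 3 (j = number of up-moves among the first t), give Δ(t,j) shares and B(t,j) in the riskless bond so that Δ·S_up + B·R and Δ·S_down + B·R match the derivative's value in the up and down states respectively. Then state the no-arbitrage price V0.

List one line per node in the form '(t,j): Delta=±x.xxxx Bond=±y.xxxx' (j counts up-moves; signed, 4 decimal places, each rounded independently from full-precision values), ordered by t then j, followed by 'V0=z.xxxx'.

Risk-neutral probability p* = (R−d)/(u−d) = (1.05−0.74)/(1.11−0.74) = 0.8378.
Terminal values V(3,·): V(3,0)=0.0000, V(3,1)=0.0000, V(3,2)=5.0000, V(3,3)=5.0000
(2,0): S=108.4248. Δ = (V_up−V_dn)/(S_up−S_dn) = (0.0000−0.0000)/(120.3515−80.2344) = 0.0000. V = [p*·0.0000 + (1−p*)·0.0000]/1.05 = 0.0000. B = V − Δ·S = 0.0000.
(2,1): S=162.6372. Δ = (V_up−V_dn)/(S_up−S_dn) = (5.0000−0.0000)/(180.5273−120.3515) = 0.0831. V = [p*·5.0000 + (1−p*)·0.0000]/1.05 = 3.9897. B = V − Δ·S = -9.5238.
(2,2): S=243.9558. Δ = (V_up−V_dn)/(S_up−S_dn) = (5.0000−5.0000)/(270.7909−180.5273) = 0.0000. V = [p*·5.0000 + (1−p*)·5.0000]/1.05 = 4.7619. B = V − Δ·S = 4.7619.
(1,0): S=146.5200. Δ = (V_up−V_dn)/(S_up−S_dn) = (3.9897−0.0000)/(162.6372−108.4248) = 0.0736. V = [p*·3.9897 + (1−p*)·0.0000]/1.05 = 3.1835. B = V − Δ·S = -7.5994.
(1,1): S=219.7800. Δ = (V_up−V_dn)/(S_up−S_dn) = (4.7619−3.9897)/(243.9558−162.6372) = 0.0095. V = [p*·4.7619 + (1−p*)·3.9897]/1.05 = 4.4159. B = V − Δ·S = 2.3289.
(0,0): S=198.0000. Δ = (V_up−V_dn)/(S_up−S_dn) = (4.4159−3.1835)/(219.7800−146.5200) = 0.0168. V = [p*·4.4159 + (1−p*)·3.1835]/1.05 = 4.0153. B = V − Δ·S = 0.6846.
Root portfolio cost Δ·198+B reproduces V0=4.0153.

(0,0): Delta=0.0168 Bond=0.6846
(1,0): Delta=0.0736 Bond=-7.5994
(1,1): Delta=0.0095 Bond=2.3289
(2,0): Delta=0.0000 Bond=0.0000
(2,1): Delta=0.0831 Bond=-9.5238
(2,2): Delta=0.0000 Bond=4.7619
V0=4.0153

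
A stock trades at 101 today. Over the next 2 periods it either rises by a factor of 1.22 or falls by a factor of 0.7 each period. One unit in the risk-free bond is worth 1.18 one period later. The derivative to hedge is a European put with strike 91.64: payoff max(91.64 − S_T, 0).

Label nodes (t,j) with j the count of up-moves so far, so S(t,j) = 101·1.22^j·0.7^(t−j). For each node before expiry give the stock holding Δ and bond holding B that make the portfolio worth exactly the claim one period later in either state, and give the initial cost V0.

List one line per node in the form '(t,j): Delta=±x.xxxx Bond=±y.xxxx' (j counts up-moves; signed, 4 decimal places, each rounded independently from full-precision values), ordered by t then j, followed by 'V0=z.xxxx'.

The replicating-portfolio and risk-neutral prices coincide; use p* = (1.18−0.7)/(1.22−0.7) = 0.9231 for the latter.
Terminal values V(2,·): V(2,0)=42.1500, V(2,1)=5.3860, V(2,2)=0.0000
Node (1,0) S=70.7000: V=(p*·5.3860+(1−p*)·42.1500)/1.18=6.9610; Δ=(5.3860−42.1500)/(86.2540−49.4900)=-1.0000; B=V−Δ·S=77.6610
Node (1,1) S=123.2200: V=(p*·0.0000+(1−p*)·5.3860)/1.18=0.3511; Δ=(0.0000−5.3860)/(150.3284−86.2540)=-0.0841; B=V−Δ·S=10.7088
Node (0,0) S=101.0000: V=(p*·0.3511+(1−p*)·6.9610)/1.18=0.7284; Δ=(0.3511−6.9610)/(123.2200−70.7000)=-0.1259; B=V−Δ·S=13.4398
The time-0 hedge costs 0.7284, which is the no-arbitrage price.

(0,0): Delta=-0.1259 Bond=13.4398
(1,0): Delta=-1.0000 Bond=77.6610
(1,1): Delta=-0.0841 Bond=10.7088
V0=0.7284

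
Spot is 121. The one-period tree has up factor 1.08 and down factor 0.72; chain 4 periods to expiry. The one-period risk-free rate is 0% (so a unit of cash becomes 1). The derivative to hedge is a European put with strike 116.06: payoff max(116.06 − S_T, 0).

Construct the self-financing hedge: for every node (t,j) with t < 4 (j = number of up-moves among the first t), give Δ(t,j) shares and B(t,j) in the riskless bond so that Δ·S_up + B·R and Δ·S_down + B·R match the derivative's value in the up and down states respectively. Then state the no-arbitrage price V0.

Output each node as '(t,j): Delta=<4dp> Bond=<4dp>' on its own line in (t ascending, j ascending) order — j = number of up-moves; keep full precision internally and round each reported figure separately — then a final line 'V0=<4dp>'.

Since d<R<u, set p* = (R−d)/(u−d) = 0.7778; price each node as the discounted p*-expectation of its children.
Terminal payoffs: V(4,0)=83.5426, V(4,1)=67.2840, V(4,2)=42.8959, V(4,3)=6.3139, V(4,4)=0.0000
Node (3,0) S=45.1630: V=(p*·67.2840+(1−p*)·83.5426)/1=70.8970; Δ=(67.2840−83.5426)/(48.7760−32.5174)=-1.0000; B=V−Δ·S=116.0600
Node (3,1) S=67.7445: V=(p*·42.8959+(1−p*)·67.2840)/1=48.3155; Δ=(42.8959−67.2840)/(73.1641−48.7760)=-1.0000; B=V−Δ·S=116.0600
Node (3,2) S=101.6168: V=(p*·6.3139+(1−p*)·42.8959)/1=14.4432; Δ=(6.3139−42.8959)/(109.7461−73.1641)=-1.0000; B=V−Δ·S=116.0600
Node (3,3) S=152.4252: V=(p*·0.0000+(1−p*)·6.3139)/1=1.4031; Δ=(0.0000−6.3139)/(164.6192−109.7461)=-0.1151; B=V−Δ·S=18.9417
Node (2,0) S=62.7264: V=(p*·48.3155+(1−p*)·70.8970)/1=53.3336; Δ=(48.3155−70.8970)/(67.7445−45.1630)=-1.0000; B=V−Δ·S=116.0600
Node (2,1) S=94.0896: V=(p*·14.4432+(1−p*)·48.3155)/1=21.9704; Δ=(14.4432−48.3155)/(101.6168−67.7445)=-1.0000; B=V−Δ·S=116.0600
Node (2,2) S=141.1344: V=(p*·1.4031+(1−p*)·14.4432)/1=4.3009; Δ=(1.4031−14.4432)/(152.4252−101.6168)=-0.2567; B=V−Δ·S=40.5235
Node (1,0) S=87.1200: V=(p*·21.9704+(1−p*)·53.3336)/1=28.9400; Δ=(21.9704−53.3336)/(94.0896−62.7264)=-1.0000; B=V−Δ·S=116.0600
Node (1,1) S=130.6800: V=(p*·4.3009+(1−p*)·21.9704)/1=8.2275; Δ=(4.3009−21.9704)/(141.1344−94.0896)=-0.3756; B=V−Δ·S=57.3094
Node (0,0) S=121.0000: V=(p*·8.2275+(1−p*)·28.9400)/1=12.8302; Δ=(8.2275−28.9400)/(130.6800−87.1200)=-0.4755; B=V−Δ·S=70.3651
Each (Δ,B) replicates both successor values, so the strategy is self-financing and V0 is arbitrage-free.

(0,0): Delta=-0.4755 Bond=70.3651
(1,0): Delta=-1.0000 Bond=116.0600
(1,1): Delta=-0.3756 Bond=57.3094
(2,0): Delta=-1.0000 Bond=116.0600
(2,1): Delta=-1.0000 Bond=116.0600
(2,2): Delta=-0.2567 Bond=40.5235
(3,0): Delta=-1.0000 Bond=116.0600
(3,1): Delta=-1.0000 Bond=116.0600
(3,2): Delta=-1.0000 Bond=116.0600
(3,3): Delta=-0.1151 Bond=18.9417
V0=12.8302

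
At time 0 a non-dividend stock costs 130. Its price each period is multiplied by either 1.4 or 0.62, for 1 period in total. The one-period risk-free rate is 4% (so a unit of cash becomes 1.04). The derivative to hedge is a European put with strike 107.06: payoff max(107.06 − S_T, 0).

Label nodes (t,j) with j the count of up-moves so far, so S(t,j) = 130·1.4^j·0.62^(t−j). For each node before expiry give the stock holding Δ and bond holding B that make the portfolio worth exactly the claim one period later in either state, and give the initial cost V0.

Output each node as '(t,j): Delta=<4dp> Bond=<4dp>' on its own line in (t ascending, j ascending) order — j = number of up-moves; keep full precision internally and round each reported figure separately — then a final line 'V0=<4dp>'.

(0,0): Delta=-0.2609 Bond=45.6657
V0=11.7426

The replicating-portfolio and risk-neutral prices coincide; use p* = (1.04−0.62)/(1.4−0.62) = 0.5385 for the latter.
Payoff layer (t=1): V(1,0)=26.4600, V(1,1)=0.0000
  t=0,j=0: stock 130.0000 → up 182.0000 (V=0.0000), down 80.6000 (V=26.4600). Price 11.7426; hedge Δ=-0.2609, bond B=45.6657.
The time-0 hedge costs 11.7426, which is the no-arbitrage price.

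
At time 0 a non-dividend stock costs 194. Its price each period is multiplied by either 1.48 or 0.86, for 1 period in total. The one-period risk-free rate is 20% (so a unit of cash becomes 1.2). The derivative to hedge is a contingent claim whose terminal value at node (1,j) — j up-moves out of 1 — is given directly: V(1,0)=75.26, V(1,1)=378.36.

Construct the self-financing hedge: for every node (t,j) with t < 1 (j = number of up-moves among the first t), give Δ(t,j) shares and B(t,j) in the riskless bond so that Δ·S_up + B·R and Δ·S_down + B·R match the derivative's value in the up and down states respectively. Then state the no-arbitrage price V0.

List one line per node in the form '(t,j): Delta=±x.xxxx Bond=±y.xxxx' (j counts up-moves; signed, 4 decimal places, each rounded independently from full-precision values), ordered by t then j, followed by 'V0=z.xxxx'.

(0,0): Delta=2.5200 Bond=-287.6409
V0=201.2301

Since d<R<u, set p* = (R−d)/(u−d) = 0.5484; price each node as the discounted p*-expectation of its children.
Payoff layer (t=1): V(1,0)=75.2600, V(1,1)=378.3600
Node (0,0) S=194.0000: V=(p*·378.3600+(1−p*)·75.2600)/1.2=201.2301; Δ=(378.3600−75.2600)/(287.1200−166.8400)=2.5200; B=V−Δ·S=-287.6409
Root portfolio cost Δ·194+B reproduces V0=201.2301.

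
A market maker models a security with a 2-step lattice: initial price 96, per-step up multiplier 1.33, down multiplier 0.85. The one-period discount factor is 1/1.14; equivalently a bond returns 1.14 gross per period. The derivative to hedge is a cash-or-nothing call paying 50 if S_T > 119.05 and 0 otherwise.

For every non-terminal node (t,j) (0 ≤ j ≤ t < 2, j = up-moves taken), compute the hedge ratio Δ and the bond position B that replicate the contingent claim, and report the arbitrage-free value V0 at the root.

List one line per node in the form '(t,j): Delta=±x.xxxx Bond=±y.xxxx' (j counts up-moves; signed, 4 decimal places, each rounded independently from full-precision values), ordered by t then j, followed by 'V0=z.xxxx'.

(0,0): Delta=0.5751 Bond=-41.1618
(1,0): Delta=0.0000 Bond=0.0000
(1,1): Delta=0.8158 Bond=-77.6681
V0=14.0435

The replicating-portfolio and risk-neutral prices coincide; use p* = (1.14−0.85)/(1.33−0.85) = 0.6042 for the latter.
Terminal payoffs: V(2,0)=0.0000, V(2,1)=0.0000, V(2,2)=50.0000
  t=1,j=0: stock 81.6000 → up 108.5280 (V=0.0000), down 69.3600 (V=0.0000). Price 0.0000; hedge Δ=0.0000, bond B=0.0000.
  t=1,j=1: stock 127.6800 → up 169.8144 (V=50.0000), down 108.5280 (V=0.0000). Price 26.4985; hedge Δ=0.8158, bond B=-77.6681.
  t=0,j=0: stock 96.0000 → up 127.6800 (V=26.4985), down 81.6000 (V=0.0000). Price 14.0435; hedge Δ=0.5751, bond B=-41.1618.
Each (Δ,B) replicates both successor values, so the strategy is self-financing and V0 is arbitrage-free.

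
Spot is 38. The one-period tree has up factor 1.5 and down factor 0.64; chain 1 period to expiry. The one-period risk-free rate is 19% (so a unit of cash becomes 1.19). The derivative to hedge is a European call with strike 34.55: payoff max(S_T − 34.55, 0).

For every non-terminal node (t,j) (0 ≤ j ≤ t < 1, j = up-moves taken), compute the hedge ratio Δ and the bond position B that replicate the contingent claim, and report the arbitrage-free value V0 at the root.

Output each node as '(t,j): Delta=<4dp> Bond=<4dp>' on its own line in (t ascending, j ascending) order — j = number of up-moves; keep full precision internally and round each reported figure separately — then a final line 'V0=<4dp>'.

(0,0): Delta=0.6870 Bond=-14.0395
V0=12.0652

Risk-neutral probability p* = (R−d)/(u−d) = (1.19−0.64)/(1.5−0.64) = 0.6395.
Payoff layer (t=1): V(1,0)=0.0000, V(1,1)=22.4500
Node (0,0) S=38.0000: V=(p*·22.4500+(1−p*)·0.0000)/1.19=12.0652; Δ=(22.4500−0.0000)/(57.0000−24.3200)=0.6870; B=V−Δ·S=-14.0395
Root portfolio cost Δ·38+B reproduces V0=12.0652.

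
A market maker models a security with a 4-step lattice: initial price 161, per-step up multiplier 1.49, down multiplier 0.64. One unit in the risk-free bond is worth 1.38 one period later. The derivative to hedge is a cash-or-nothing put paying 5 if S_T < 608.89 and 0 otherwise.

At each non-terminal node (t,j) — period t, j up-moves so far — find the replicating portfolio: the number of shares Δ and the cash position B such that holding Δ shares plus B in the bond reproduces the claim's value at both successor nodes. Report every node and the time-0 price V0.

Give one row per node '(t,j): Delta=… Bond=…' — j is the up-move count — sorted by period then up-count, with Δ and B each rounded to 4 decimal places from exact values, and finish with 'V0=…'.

(0,0): Delta=-0.0092 Bond=2.0636
(1,0): Delta=0.0000 Bond=1.9025
(1,1): Delta=-0.0098 Bond=2.9883
(2,0): Delta=0.0000 Bond=2.6255
(2,1): Delta=0.0000 Bond=2.6255
(2,2): Delta=-0.0104 Bond=4.3465
(3,0): Delta=0.0000 Bond=3.6232
(3,1): Delta=0.0000 Bond=3.6232
(3,2): Delta=0.0000 Bond=3.6232
(3,3): Delta=-0.0110 Bond=6.3512
V0=0.5867

No-arbitrage ⇒ martingale measure with p* = (R−d)/(u−d) = 0.8706.
Terminal payoffs: V(4,0)=5.0000, V(4,1)=5.0000, V(4,2)=5.0000, V(4,3)=5.0000, V(4,4)=0.0000
Node (3,0) S=42.2052: V=(p*·5.0000+(1−p*)·5.0000)/1.38=3.6232; Δ=(5.0000−5.0000)/(62.8857−27.0113)=0.0000; B=V−Δ·S=3.6232
Node (3,1) S=98.2589: V=(p*·5.0000+(1−p*)·5.0000)/1.38=3.6232; Δ=(5.0000−5.0000)/(146.4058−62.8857)=0.0000; B=V−Δ·S=3.6232
Node (3,2) S=228.7591: V=(p*·5.0000+(1−p*)·5.0000)/1.38=3.6232; Δ=(5.0000−5.0000)/(340.8511−146.4058)=0.0000; B=V−Δ·S=3.6232
Node (3,3) S=532.5798: V=(p*·0.0000+(1−p*)·5.0000)/1.38=0.4689; Δ=(0.0000−5.0000)/(793.5439−340.8511)=-0.0110; B=V−Δ·S=6.3512
Node (2,0) S=65.9456: V=(p*·3.6232+(1−p*)·3.6232)/1.38=2.6255; Δ=(3.6232−3.6232)/(98.2589−42.2052)=0.0000; B=V−Δ·S=2.6255
Node (2,1) S=153.5296: V=(p*·3.6232+(1−p*)·3.6232)/1.38=2.6255; Δ=(3.6232−3.6232)/(228.7591−98.2589)=0.0000; B=V−Δ·S=2.6255
Node (2,2) S=357.4361: V=(p*·0.4689+(1−p*)·3.6232)/1.38=0.6356; Δ=(0.4689−3.6232)/(532.5798−228.7591)=-0.0104; B=V−Δ·S=4.3465
Node (1,0) S=103.0400: V=(p*·2.6255+(1−p*)·2.6255)/1.38=1.9025; Δ=(2.6255−2.6255)/(153.5296−65.9456)=0.0000; B=V−Δ·S=1.9025
Node (1,1) S=239.8900: V=(p*·0.6356+(1−p*)·2.6255)/1.38=0.6472; Δ=(0.6356−2.6255)/(357.4361−153.5296)=-0.0098; B=V−Δ·S=2.9883
Node (0,0) S=161.0000: V=(p*·0.6472+(1−p*)·1.9025)/1.38=0.5867; Δ=(0.6472−1.9025)/(239.8900−103.0400)=-0.0092; B=V−Δ·S=2.0636
Root portfolio cost Δ·161+B reproduces V0=0.5867.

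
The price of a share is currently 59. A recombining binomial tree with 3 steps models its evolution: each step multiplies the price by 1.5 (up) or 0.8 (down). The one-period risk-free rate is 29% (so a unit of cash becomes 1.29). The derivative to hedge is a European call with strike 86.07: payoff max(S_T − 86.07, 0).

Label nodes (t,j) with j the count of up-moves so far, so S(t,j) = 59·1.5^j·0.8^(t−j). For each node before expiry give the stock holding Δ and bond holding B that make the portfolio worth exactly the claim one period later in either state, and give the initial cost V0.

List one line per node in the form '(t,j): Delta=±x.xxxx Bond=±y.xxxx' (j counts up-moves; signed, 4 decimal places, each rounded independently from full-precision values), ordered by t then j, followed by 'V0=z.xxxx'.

(0,0): Delta=0.7855 Bond=-24.1473
(1,0): Delta=0.3306 Bond=-9.6773
(1,1): Delta=0.8895 Bond=-40.3526
(2,0): Delta=0.0000 Bond=0.0000
(2,1): Delta=0.4062 Bond=-17.8339
(2,2): Delta=1.0000 Bond=-66.7209
V0=22.1994

Risk-neutral probability p* = (R−d)/(u−d) = (1.29−0.8)/(1.5−0.8) = 0.7000.
At expiry t=3: V(3,0)=0.0000, V(3,1)=0.0000, V(3,2)=20.1300, V(3,3)=113.0550
(2,0): S=37.7600. Δ = (V_up−V_dn)/(S_up−S_dn) = (0.0000−0.0000)/(56.6400−30.2080) = 0.0000. V = [p*·0.0000 + (1−p*)·0.0000]/1.29 = 0.0000. B = V − Δ·S = 0.0000.
(2,1): S=70.8000. Δ = (V_up−V_dn)/(S_up−S_dn) = (20.1300−0.0000)/(106.2000−56.6400) = 0.4062. V = [p*·20.1300 + (1−p*)·0.0000]/1.29 = 10.9233. B = V − Δ·S = -17.8339.
(2,2): S=132.7500. Δ = (V_up−V_dn)/(S_up−S_dn) = (113.0550−20.1300)/(199.1250−106.2000) = 1.0000. V = [p*·113.0550 + (1−p*)·20.1300]/1.29 = 66.0291. B = V − Δ·S = -66.7209.
(1,0): S=47.2000. Δ = (V_up−V_dn)/(S_up−S_dn) = (10.9233−0.0000)/(70.8000−37.7600) = 0.3306. V = [p*·10.9233 + (1−p*)·0.0000]/1.29 = 5.9273. B = V − Δ·S = -9.6773.
(1,1): S=88.5000. Δ = (V_up−V_dn)/(S_up−S_dn) = (66.0291−10.9233)/(132.7500−70.8000) = 0.8895. V = [p*·66.0291 + (1−p*)·10.9233]/1.29 = 38.3700. B = V − Δ·S = -40.3526.
(0,0): S=59.0000. Δ = (V_up−V_dn)/(S_up−S_dn) = (38.3700−5.9273)/(88.5000−47.2000) = 0.7855. V = [p*·38.3700 + (1−p*)·5.9273]/1.29 = 22.1994. B = V − Δ·S = -24.1473.
Check: Δ(0,0)·S0 + B(0,0) = 22.1994 = V0.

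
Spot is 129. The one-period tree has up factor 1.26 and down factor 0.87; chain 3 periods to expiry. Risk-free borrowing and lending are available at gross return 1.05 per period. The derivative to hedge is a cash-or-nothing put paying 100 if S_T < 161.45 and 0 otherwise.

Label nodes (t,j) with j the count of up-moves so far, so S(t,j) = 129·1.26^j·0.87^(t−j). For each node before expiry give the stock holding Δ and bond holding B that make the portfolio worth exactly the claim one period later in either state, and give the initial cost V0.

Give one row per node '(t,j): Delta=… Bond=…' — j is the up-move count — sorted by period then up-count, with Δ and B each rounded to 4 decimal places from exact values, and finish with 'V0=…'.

(0,0): Delta=-0.8961 Bond=163.7635
(1,0): Delta=-1.0043 Bond=184.0894
(1,1): Delta=-0.8090 Bond=157.7909
(2,0): Delta=0.0000 Bond=95.2381
(2,1): Delta=-1.8132 Bond=307.6923
(2,2): Delta=0.0000 Bond=0.0000
V0=48.1657

Risk-neutral probability p* = (R−d)/(u−d) = (1.05−0.87)/(1.26−0.87) = 0.4615.
Terminal values V(3,·): V(3,0)=100.0000, V(3,1)=100.0000, V(3,2)=0.0000, V(3,3)=0.0000
  t=2,j=0: stock 97.6401 → up 123.0265 (V=100.0000), down 84.9469 (V=100.0000). Price 95.2381; hedge Δ=0.0000, bond B=95.2381.
  t=2,j=1: stock 141.4098 → up 178.1763 (V=0.0000), down 123.0265 (V=100.0000). Price 51.2821; hedge Δ=-1.8132, bond B=307.6923.
  t=2,j=2: stock 204.8004 → up 258.0485 (V=0.0000), down 178.1763 (V=0.0000). Price 0.0000; hedge Δ=0.0000, bond B=0.0000.
  t=1,j=0: stock 112.2300 → up 141.4098 (V=51.2821), down 97.6401 (V=95.2381). Price 71.3816; hedge Δ=-1.0043, bond B=184.0894.
  t=1,j=1: stock 162.5400 → up 204.8004 (V=0.0000), down 141.4098 (V=51.2821). Price 26.2985; hedge Δ=-0.8090, bond B=157.7909.
  t=0,j=0: stock 129.0000 → up 162.5400 (V=26.2985), down 112.2300 (V=71.3816). Price 48.1657; hedge Δ=-0.8961, bond B=163.7635.
Each (Δ,B) replicates both successor values, so the strategy is self-financing and V0 is arbitrage-free.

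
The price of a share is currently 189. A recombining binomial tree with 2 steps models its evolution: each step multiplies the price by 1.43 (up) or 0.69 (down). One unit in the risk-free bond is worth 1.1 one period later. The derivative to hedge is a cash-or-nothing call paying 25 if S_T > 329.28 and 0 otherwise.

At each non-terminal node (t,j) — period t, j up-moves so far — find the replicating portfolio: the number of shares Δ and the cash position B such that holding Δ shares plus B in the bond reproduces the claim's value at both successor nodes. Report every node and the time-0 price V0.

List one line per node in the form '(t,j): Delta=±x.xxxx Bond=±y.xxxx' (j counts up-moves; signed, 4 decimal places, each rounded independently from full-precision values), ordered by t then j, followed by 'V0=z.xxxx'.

No-arbitrage ⇒ martingale measure with p* = (R−d)/(u−d) = 0.5541.
Terminal payoffs: V(2,0)=0.0000, V(2,1)=0.0000, V(2,2)=25.0000
Node (1,0) S=130.4100: V=(p*·0.0000+(1−p*)·0.0000)/1.1=0.0000; Δ=(0.0000−0.0000)/(186.4863−89.9829)=0.0000; B=V−Δ·S=0.0000
Node (1,1) S=270.2700: V=(p*·25.0000+(1−p*)·0.0000)/1.1=12.5921; Δ=(25.0000−0.0000)/(386.4861−186.4863)=0.1250; B=V−Δ·S=-21.1916
Node (0,0) S=189.0000: V=(p*·12.5921+(1−p*)·0.0000)/1.1=6.3425; Δ=(12.5921−0.0000)/(270.2700−130.4100)=0.0900; B=V−Δ·S=-10.6739
Root portfolio cost Δ·189+B reproduces V0=6.3425.

(0,0): Delta=0.0900 Bond=-10.6739
(1,0): Delta=0.0000 Bond=0.0000
(1,1): Delta=0.1250 Bond=-21.1916
V0=6.3425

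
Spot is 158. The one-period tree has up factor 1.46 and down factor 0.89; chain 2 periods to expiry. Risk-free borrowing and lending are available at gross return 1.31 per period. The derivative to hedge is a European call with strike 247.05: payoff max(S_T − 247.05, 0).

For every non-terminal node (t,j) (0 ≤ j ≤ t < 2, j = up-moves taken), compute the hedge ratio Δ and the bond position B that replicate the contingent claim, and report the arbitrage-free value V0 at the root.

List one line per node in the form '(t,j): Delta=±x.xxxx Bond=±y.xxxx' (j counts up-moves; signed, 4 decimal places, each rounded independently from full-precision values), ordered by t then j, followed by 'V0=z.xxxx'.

Risk-neutral probability p* = (R−d)/(u−d) = (1.31−0.89)/(1.46−0.89) = 0.7368.
At expiry t=2: V(2,0)=0.0000, V(2,1)=0.0000, V(2,2)=89.7428
(1,0): S=140.6200. Δ = (V_up−V_dn)/(S_up−S_dn) = (0.0000−0.0000)/(205.3052−125.1518) = 0.0000. V = [p*·0.0000 + (1−p*)·0.0000]/1.31 = 0.0000. B = V − Δ·S = 0.0000.
(1,1): S=230.6800. Δ = (V_up−V_dn)/(S_up−S_dn) = (89.7428−0.0000)/(336.7928−205.3052) = 0.6825. V = [p*·89.7428 + (1−p*)·0.0000]/1.31 = 50.4781. B = V − Δ·S = -106.9654.
(0,0): S=158.0000. Δ = (V_up−V_dn)/(S_up−S_dn) = (50.4781−0.0000)/(230.6800−140.6200) = 0.5605. V = [p*·50.4781 + (1−p*)·0.0000]/1.31 = 28.3926. B = V − Δ·S = -60.1654.
Each (Δ,B) replicates both successor values, so the strategy is self-financing and V0 is arbitrage-free.

(0,0): Delta=0.5605 Bond=-60.1654
(1,0): Delta=0.0000 Bond=0.0000
(1,1): Delta=0.6825 Bond=-106.9654
V0=28.3926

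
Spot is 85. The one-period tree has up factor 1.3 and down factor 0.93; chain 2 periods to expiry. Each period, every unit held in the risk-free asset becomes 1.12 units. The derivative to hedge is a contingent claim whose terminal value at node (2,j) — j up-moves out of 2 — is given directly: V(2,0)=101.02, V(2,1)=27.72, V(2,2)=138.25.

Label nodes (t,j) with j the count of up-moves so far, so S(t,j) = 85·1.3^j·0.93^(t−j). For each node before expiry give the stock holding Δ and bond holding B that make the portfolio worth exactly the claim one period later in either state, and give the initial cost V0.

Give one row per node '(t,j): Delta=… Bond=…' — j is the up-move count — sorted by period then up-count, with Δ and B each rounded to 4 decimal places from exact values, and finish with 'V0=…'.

Under the risk-neutral measure, an up-move has probability p* = (R−d)/(u−d) = 0.5135 and values discount at R = 1.12.
Terminal values V(2,·): V(2,0)=101.0200, V(2,1)=27.7200, V(2,2)=138.2500
(1,0): S=79.0500. Δ = (V_up−V_dn)/(S_up−S_dn) = (27.7200−101.0200)/(102.7650−73.5165) = -2.5061. V = [p*·27.7200 + (1−p*)·101.0200]/1.12 = 56.5888. B = V − Δ·S = 254.6969.
(1,1): S=110.5000. Δ = (V_up−V_dn)/(S_up−S_dn) = (138.2500−27.7200)/(143.6500−102.7650) = 2.7034. V = [p*·138.2500 + (1−p*)·27.7200]/1.12 = 75.4274. B = V − Δ·S = -223.3024.
(0,0): S=85.0000. Δ = (V_up−V_dn)/(S_up−S_dn) = (75.4274−56.5888)/(110.5000−79.0500) = 0.5990. V = [p*·75.4274 + (1−p*)·56.5888]/1.12 = 59.1631. B = V − Δ·S = 8.2481.
Each (Δ,B) replicates both successor values, so the strategy is self-financing and V0 is arbitrage-free.

(0,0): Delta=0.5990 Bond=8.2481
(1,0): Delta=-2.5061 Bond=254.6969
(1,1): Delta=2.7034 Bond=-223.3024
V0=59.1631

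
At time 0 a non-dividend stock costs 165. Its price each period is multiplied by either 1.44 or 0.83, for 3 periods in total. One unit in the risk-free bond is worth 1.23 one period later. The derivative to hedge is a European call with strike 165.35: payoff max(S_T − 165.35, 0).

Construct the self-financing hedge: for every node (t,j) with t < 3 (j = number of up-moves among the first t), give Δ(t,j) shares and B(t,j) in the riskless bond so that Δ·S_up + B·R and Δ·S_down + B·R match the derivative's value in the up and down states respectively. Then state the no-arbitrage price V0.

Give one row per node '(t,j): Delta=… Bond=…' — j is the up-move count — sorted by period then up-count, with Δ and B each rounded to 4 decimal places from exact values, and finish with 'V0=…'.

(0,0): Delta=0.9411 Bond=-77.3705
(1,0): Delta=0.7571 Bond=-69.9618
(1,1): Delta=0.9968 Bond=-108.3978
(2,0): Delta=0.0000 Bond=0.0000
(2,1): Delta=0.9861 Bond=-131.2308
(2,2): Delta=1.0000 Bond=-134.4309
V0=77.9093

The replicating-portfolio and risk-neutral prices coincide; use p* = (1.23−0.83)/(1.44−0.83) = 0.6557 for the latter.
Payoff layer (t=3): V(3,0)=0.0000, V(3,1)=0.0000, V(3,2)=118.6295, V(3,3)=327.3374
  t=2,j=0: stock 113.6685 → up 163.6826 (V=0.0000), down 94.3449 (V=0.0000). Price 0.0000; hedge Δ=0.0000, bond B=0.0000.
  t=2,j=1: stock 197.2080 → up 283.9795 (V=118.6295), down 163.6826 (V=0.0000). Price 63.2438; hedge Δ=0.9861, bond B=-131.2308.
  t=2,j=2: stock 342.1440 → up 492.6874 (V=327.3374), down 283.9795 (V=118.6295). Price 207.7131; hedge Δ=1.0000, bond B=-134.4309.
  t=1,j=0: stock 136.9500 → up 197.2080 (V=63.2438), down 113.6685 (V=0.0000). Price 33.7165; hedge Δ=0.7571, bond B=-69.9618.
  t=1,j=1: stock 237.6000 → up 342.1440 (V=207.7131), down 197.2080 (V=63.2438). Price 128.4372; hedge Δ=0.9968, bond B=-108.3978.
  t=0,j=0: stock 165.0000 → up 237.6000 (V=128.4372), down 136.9500 (V=33.7165). Price 77.9093; hedge Δ=0.9411, bond B=-77.3705.
Check: Δ(0,0)·S0 + B(0,0) = 77.9093 = V0.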